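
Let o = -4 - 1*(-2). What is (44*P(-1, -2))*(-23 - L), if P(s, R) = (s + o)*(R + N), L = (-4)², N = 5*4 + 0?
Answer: 92664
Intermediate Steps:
N = 20 (N = 20 + 0 = 20)
o = -2 (o = -4 + 2 = -2)
L = 16
P(s, R) = (-2 + s)*(20 + R) (P(s, R) = (s - 2)*(R + 20) = (-2 + s)*(20 + R))
(44*P(-1, -2))*(-23 - L) = (44*(-40 - 2*(-2) + 20*(-1) - 2*(-1)))*(-23 - 1*16) = (44*(-40 + 4 - 20 + 2))*(-23 - 16) = (44*(-54))*(-39) = -2376*(-39) = 92664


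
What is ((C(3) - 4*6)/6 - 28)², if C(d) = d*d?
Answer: 3721/4 ≈ 930.25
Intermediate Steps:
C(d) = d²
((C(3) - 4*6)/6 - 28)² = ((3² - 4*6)/6 - 28)² = ((9 - 24)/6 - 28)² = ((⅙)*(-15) - 28)² = (-5/2 - 28)² = (-61/2)² = 3721/4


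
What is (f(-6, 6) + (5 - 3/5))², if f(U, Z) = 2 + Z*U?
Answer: 21904/25 ≈ 876.16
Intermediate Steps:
f(U, Z) = 2 + U*Z
(f(-6, 6) + (5 - 3/5))² = ((2 - 6*6) + (5 - 3/5))² = ((2 - 36) + (5 - 3/5))² = (-34 + (5 - 1*⅗))² = (-34 + (5 - ⅗))² = (-34 + 22/5)² = (-148/5)² = 21904/25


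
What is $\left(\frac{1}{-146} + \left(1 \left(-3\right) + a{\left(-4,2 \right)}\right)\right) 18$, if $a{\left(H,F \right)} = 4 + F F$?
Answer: $\frac{6561}{73} \approx 89.877$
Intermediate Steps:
$a{\left(H,F \right)} = 4 + F^{2}$
$\left(\frac{1}{-146} + \left(1 \left(-3\right) + a{\left(-4,2 \right)}\right)\right) 18 = \left(\frac{1}{-146} + \left(1 \left(-3\right) + \left(4 + 2^{2}\right)\right)\right) 18 = \left(- \frac{1}{146} + \left(-3 + \left(4 + 4\right)\right)\right) 18 = \left(- \frac{1}{146} + \left(-3 + 8\right)\right) 18 = \left(- \frac{1}{146} + 5\right) 18 = \frac{729}{146} \cdot 18 = \frac{6561}{73}$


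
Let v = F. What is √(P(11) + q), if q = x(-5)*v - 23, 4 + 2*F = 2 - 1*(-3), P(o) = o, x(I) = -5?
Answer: I*√58/2 ≈ 3.8079*I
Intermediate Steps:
F = ½ (F = -2 + (2 - 1*(-3))/2 = -2 + (2 + 3)/2 = -2 + (½)*5 = -2 + 5/2 = ½ ≈ 0.50000)
v = ½ ≈ 0.50000
q = -51/2 (q = -5*½ - 23 = -5/2 - 23 = -51/2 ≈ -25.500)
√(P(11) + q) = √(11 - 51/2) = √(-29/2) = I*√58/2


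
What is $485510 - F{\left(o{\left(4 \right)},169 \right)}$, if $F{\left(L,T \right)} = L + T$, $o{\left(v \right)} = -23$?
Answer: $485364$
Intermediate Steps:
$485510 - F{\left(o{\left(4 \right)},169 \right)} = 485510 - \left(-23 + 169\right) = 485510 - 146 = 485364$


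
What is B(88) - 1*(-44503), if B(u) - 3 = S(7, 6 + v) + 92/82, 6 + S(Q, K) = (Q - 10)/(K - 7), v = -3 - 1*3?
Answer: 12771945/287 ≈ 44502.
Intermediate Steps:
v = -6 (v = -3 - 3 = -6)
S(Q, K) = -6 + (-10 + Q)/(-7 + K) (S(Q, K) = -6 + (Q - 10)/(K - 7) = -6 + (-10 + Q)/(-7 + K))
B(u) = -416/287 (B(u) = 3 + ((32 + 7 - 6*(6 - 6))/(-7 + (6 - 6)) + 92/82) = 3 + ((32 + 7 - 6*0)/(-7 + 0) + 92*(1/82)) = 3 + ((32 + 7 + 0)/(-7) + 46/41) = 3 + (-1/7*39 + 46/41) = 3 + (-39/7 + 46/41) = 3 - 1277/287 = -416/287)
B(88) - 1*(-44503) = -416/287 - 1*(-44503) = -416/287 + 44503 = 12771945/287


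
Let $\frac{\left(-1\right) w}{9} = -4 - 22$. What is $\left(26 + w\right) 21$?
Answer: $5460$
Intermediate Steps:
$w = 234$ ($w = - 9 \left(-4 - 22\right) = \left(-9\right) \left(-26\right) = 234$)
$\left(26 + w\right) 21 = \left(26 + 234\right) 21 = 260 \cdot 21 = 5460$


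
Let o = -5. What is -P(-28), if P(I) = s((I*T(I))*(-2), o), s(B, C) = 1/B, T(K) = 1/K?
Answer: 1/2 ≈ 0.50000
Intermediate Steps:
P(I) = -1/2 (P(I) = 1/((I/I)*(-2)) = 1/(1*(-2)) = 1/(-2) = -1/2)
-P(-28) = -1*(-1/2) = 1/2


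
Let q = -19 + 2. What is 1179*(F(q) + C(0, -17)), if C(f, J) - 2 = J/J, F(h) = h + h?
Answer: -36549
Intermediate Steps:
q = -17
F(h) = 2*h
C(f, J) = 3 (C(f, J) = 2 + J/J = 2 + 1 = 3)
1179*(F(q) + C(0, -17)) = 1179*(2*(-17) + 3) = 1179*(-34 + 3) = 1179*(-31) = -36549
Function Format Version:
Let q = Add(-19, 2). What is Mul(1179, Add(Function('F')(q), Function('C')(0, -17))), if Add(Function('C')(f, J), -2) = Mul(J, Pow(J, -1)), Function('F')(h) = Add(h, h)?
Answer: -36549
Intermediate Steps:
q = -17
Function('F')(h) = Mul(2, h)
Function('C')(f, J) = 3 (Function('C')(f, J) = Add(2, Mul(J, Pow(J, -1))) = Add(2, 1) = 3)
Mul(1179, Add(Function('F')(q), Function('C')(0, -17))) = Mul(1179, Add(Mul(2, -17), 3)) = Mul(1179, Add(-34, 3)) = Mul(1179, -31) = -36549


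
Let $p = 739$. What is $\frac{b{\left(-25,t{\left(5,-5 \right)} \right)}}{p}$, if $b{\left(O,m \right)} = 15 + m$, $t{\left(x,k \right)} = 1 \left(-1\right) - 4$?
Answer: $\frac{10}{739} \approx 0.013532$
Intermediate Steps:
$t{\left(x,k \right)} = -5$ ($t{\left(x,k \right)} = -1 - 4 = -5$)
$\frac{b{\left(-25,t{\left(5,-5 \right)} \right)}}{p} = \frac{15 - 5}{739} = 10 \cdot \frac{1}{739} = \frac{10}{739}$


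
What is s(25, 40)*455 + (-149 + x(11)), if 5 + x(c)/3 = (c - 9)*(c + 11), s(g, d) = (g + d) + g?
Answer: 40918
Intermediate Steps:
s(g, d) = d + 2*g (s(g, d) = (d + g) + g = d + 2*g)
x(c) = -15 + 3*(-9 + c)*(11 + c) (x(c) = -15 + 3*((c - 9)*(c + 11)) = -15 + 3*((-9 + c)*(11 + c)) = -15 + 3*(-9 + c)*(11 + c))
s(25, 40)*455 + (-149 + x(11)) = (40 + 2*25)*455 + (-149 + (-312 + 3*11² + 6*11)) = (40 + 50)*455 + (-149 + (-312 + 3*121 + 66)) = 90*455 + (-149 + (-312 + 363 + 66)) = 40950 + (-149 + 117) = 40950 - 32 = 40918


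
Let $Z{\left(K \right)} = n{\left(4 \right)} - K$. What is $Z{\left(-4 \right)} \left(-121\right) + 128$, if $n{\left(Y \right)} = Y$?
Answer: $-840$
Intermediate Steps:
$Z{\left(K \right)} = 4 - K$
$Z{\left(-4 \right)} \left(-121\right) + 128 = \left(4 - -4\right) \left(-121\right) + 128 = \left(4 + 4\right) \left(-121\right) + 128 = 8 \left(-121\right) + 128 = -968 + 128 = -840$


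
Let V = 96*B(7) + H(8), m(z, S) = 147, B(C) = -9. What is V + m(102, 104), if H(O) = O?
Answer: -709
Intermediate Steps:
V = -856 (V = 96*(-9) + 8 = -864 + 8 = -856)
V + m(102, 104) = -856 + 147 = -709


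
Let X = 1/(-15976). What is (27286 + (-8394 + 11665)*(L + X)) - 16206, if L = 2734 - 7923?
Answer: -270987135935/15976 ≈ -1.6962e+7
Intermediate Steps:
L = -5189
X = -1/15976 ≈ -6.2594e-5
(27286 + (-8394 + 11665)*(L + X)) - 16206 = (27286 + (-8394 + 11665)*(-5189 - 1/15976)) - 16206 = (27286 + 3271*(-82899465/15976)) - 16206 = (27286 - 271164150015/15976) - 16206 = -270728228879/15976 - 16206 = -270987135935/15976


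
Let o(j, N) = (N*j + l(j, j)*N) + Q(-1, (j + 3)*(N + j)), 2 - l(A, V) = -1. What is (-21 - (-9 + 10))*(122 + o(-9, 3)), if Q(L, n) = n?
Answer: -3080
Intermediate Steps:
l(A, V) = 3 (l(A, V) = 2 - 1*(-1) = 2 + 1 = 3)
o(j, N) = 3*N + N*j + (3 + j)*(N + j) (o(j, N) = (N*j + 3*N) + (j + 3)*(N + j) = (3*N + N*j) + (3 + j)*(N + j) = 3*N + N*j + (3 + j)*(N + j))
(-21 - (-9 + 10))*(122 + o(-9, 3)) = (-21 - (-9 + 10))*(122 + ((-9)² + 3*(-9) + 6*3 + 2*3*(-9))) = (-21 - 1*1)*(122 + (81 - 27 + 18 - 54)) = (-21 - 1)*(122 + 18) = -22*140 = -3080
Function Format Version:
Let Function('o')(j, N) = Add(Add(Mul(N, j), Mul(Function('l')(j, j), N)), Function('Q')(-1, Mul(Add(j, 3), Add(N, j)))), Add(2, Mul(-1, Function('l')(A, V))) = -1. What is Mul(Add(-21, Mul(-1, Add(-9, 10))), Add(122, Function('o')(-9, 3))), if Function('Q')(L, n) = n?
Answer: -3080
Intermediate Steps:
Function('l')(A, V) = 3 (Function('l')(A, V) = Add(2, Mul(-1, -1)) = Add(2, 1) = 3)
Function('o')(j, N) = Add(Mul(3, N), Mul(N, j), Mul(Add(3, j), Add(N, j))) (Function('o')(j, N) = Add(Add(Mul(N, j), Mul(3, N)), Mul(Add(j, 3), Add(N, j))) = Add(Add(Mul(3, N), Mul(N, j)), Mul(Add(3, j), Add(N, j))) = Add(Mul(3, N), Mul(N, j), Mul(Add(3, j), Add(N, j))))
Mul(Add(-21, Mul(-1, Add(-9, 10))), Add(122, Function('o')(-9, 3))) = Mul(Add(-21, Mul(-1, Add(-9, 10))), Add(122, Add(Pow(-9, 2), Mul(3, -9), Mul(6, 3), Mul(2, 3, -9)))) = Mul(Add(-21, Mul(-1, 1)), Add(122, Add(81, -27, 18, -54))) = Mul(Add(-21, -1), Add(122, 18)) = Mul(-22, 140) = -3080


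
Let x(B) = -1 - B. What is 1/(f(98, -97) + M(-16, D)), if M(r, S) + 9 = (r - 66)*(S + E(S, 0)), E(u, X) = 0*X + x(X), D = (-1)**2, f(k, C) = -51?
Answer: -1/60 ≈ -0.016667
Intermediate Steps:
D = 1
E(u, X) = -1 - X (E(u, X) = 0*X + (-1 - X) = 0 + (-1 - X) = -1 - X)
M(r, S) = -9 + (-1 + S)*(-66 + r) (M(r, S) = -9 + (r - 66)*(S + (-1 - 1*0)) = -9 + (-66 + r)*(S + (-1 + 0)) = -9 + (-66 + r)*(S - 1) = -9 + (-66 + r)*(-1 + S) = -9 + (-1 + S)*(-66 + r))
1/(f(98, -97) + M(-16, D)) = 1/(-51 + (57 - 1*(-16) - 66*1 + 1*(-16))) = 1/(-51 + (57 + 16 - 66 - 16)) = 1/(-51 - 9) = 1/(-60) = -1/60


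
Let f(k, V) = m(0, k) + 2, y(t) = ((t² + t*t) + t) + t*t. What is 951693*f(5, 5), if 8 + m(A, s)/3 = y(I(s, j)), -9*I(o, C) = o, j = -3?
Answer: -59639428/3 ≈ -1.9880e+7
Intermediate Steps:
I(o, C) = -o/9
y(t) = t + 3*t² (y(t) = ((t² + t²) + t) + t² = (2*t² + t) + t² = (t + 2*t²) + t² = t + 3*t²)
m(A, s) = -24 - s*(1 - s/3)/3 (m(A, s) = -24 + 3*((-s/9)*(1 + 3*(-s/9))) = -24 + 3*((-s/9)*(1 - s/3)) = -24 + 3*(-s*(1 - s/3)/9) = -24 - s*(1 - s/3)/3)
f(k, V) = -22 + k*(-3 + k)/9 (f(k, V) = (-24 + k*(-3 + k)/9) + 2 = -22 + k*(-3 + k)/9)
951693*f(5, 5) = 951693*(-22 + (⅑)*5*(-3 + 5)) = 951693*(-22 + (⅑)*5*2) = 951693*(-22 + 10/9) = 951693*(-188/9) = -59639428/3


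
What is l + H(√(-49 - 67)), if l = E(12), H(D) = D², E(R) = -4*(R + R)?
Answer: -212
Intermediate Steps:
E(R) = -8*R
l = -96 (l = -8*12 = -96)
l + H(√(-49 - 67)) = -96 + (√(-49 - 67))² = -96 + (√(-116))² = -96 + (2*I*√29)² = -96 - 116 = -212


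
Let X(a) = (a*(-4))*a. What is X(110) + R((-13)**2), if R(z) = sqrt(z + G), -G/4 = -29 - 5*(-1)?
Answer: -48400 + sqrt(265) ≈ -48384.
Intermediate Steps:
X(a) = -4*a**2 (X(a) = (-4*a)*a = -4*a**2)
G = 96 (G = -4*(-29 - 5*(-1)) = -4*(-29 - 1*(-5)) = -4*(-29 + 5) = -4*(-24) = 96)
R(z) = sqrt(96 + z) (R(z) = sqrt(z + 96) = sqrt(96 + z))
X(110) + R((-13)**2) = -4*110**2 + sqrt(96 + (-13)**2) = -4*12100 + sqrt(96 + 169) = -48400 + sqrt(265)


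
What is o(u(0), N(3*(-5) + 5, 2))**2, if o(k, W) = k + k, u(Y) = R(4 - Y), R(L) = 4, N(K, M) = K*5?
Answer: 64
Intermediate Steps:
N(K, M) = 5*K
u(Y) = 4
o(k, W) = 2*k
o(u(0), N(3*(-5) + 5, 2))**2 = (2*4)**2 = 8**2 = 64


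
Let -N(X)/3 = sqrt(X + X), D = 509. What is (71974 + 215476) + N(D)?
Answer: 287450 - 3*sqrt(1018) ≈ 2.8735e+5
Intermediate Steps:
N(X) = -3*sqrt(2)*sqrt(X) (N(X) = -3*sqrt(X + X) = -3*sqrt(2)*sqrt(X))
(71974 + 215476) + N(D) = (71974 + 215476) - 3*sqrt(2)*sqrt(509) = 287450 - 3*sqrt(1018)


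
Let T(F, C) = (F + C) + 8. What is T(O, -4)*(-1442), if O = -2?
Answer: -2884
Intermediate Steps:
T(F, C) = 8 + C + F (T(F, C) = (C + F) + 8 = 8 + C + F)
T(O, -4)*(-1442) = (8 - 4 - 2)*(-1442) = 2*(-1442) = -2884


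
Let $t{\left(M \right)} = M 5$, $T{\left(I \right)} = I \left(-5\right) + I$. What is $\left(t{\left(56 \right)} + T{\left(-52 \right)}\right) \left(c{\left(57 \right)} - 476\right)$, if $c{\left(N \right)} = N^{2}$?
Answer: $1353224$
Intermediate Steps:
$T{\left(I \right)} = - 4 I$ ($T{\left(I \right)} = - 5 I + I = - 4 I$)
$t{\left(M \right)} = 5 M$
$\left(t{\left(56 \right)} + T{\left(-52 \right)}\right) \left(c{\left(57 \right)} - 476\right) = \left(5 \cdot 56 - -208\right) \left(57^{2} - 476\right) = \left(280 + 208\right) \left(3249 - 476\right) = 488 \cdot 2773 = 1353224$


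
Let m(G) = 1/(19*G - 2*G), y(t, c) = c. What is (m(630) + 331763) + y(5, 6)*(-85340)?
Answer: -1930766669/10710 ≈ -1.8028e+5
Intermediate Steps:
m(G) = 1/(17*G)
(m(630) + 331763) + y(5, 6)*(-85340) = ((1/17)/630 + 331763) + 6*(-85340) = ((1/17)*(1/630) + 331763) - 512040 = (1/10710 + 331763) - 512040 = 3553181731/10710 - 512040 = -1930766669/10710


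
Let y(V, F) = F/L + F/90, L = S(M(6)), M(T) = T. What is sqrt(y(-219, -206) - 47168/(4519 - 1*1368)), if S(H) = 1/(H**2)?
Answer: I*sqrt(16605751613915)/47265 ≈ 86.216*I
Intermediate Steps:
S(H) = H**(-2)
L = 1/36 (L = 6**(-2) = 1/36 ≈ 0.027778)
y(V, F) = 3241*F/90 (y(V, F) = F/(1/36) + F/90 = F*36 + F*(1/90) = 36*F + F/90 = 3241*F/90)
sqrt(y(-219, -206) - 47168/(4519 - 1*1368)) = sqrt((3241/90)*(-206) - 47168/(4519 - 1*1368)) = sqrt(-333823/45 - 47168/(4519 - 1368)) = sqrt(-333823/45 - 47168/3151) = sqrt(-1053998833/141795) = I*sqrt(16605751613915)/47265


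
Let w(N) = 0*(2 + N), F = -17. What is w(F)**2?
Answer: 0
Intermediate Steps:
w(N) = 0
w(F)**2 = 0**2 = 0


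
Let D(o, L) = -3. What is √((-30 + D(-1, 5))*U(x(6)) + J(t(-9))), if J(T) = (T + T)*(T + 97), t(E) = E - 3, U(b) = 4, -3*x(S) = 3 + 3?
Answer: 2*I*√543 ≈ 46.605*I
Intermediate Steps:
x(S) = -2 (x(S) = -(3 + 3)/3 = -⅓*6 = -2)
t(E) = -3 + E
J(T) = 2*T*(97 + T) (J(T) = (2*T)*(97 + T) = 2*T*(97 + T))
√((-30 + D(-1, 5))*U(x(6)) + J(t(-9))) = √((-30 - 3)*4 + 2*(-3 - 9)*(97 + (-3 - 9))) = √(-33*4 + 2*(-12)*(97 - 12)) = √(-132 + 2*(-12)*85) = √(-132 - 2040) = √(-2172) = 2*I*√543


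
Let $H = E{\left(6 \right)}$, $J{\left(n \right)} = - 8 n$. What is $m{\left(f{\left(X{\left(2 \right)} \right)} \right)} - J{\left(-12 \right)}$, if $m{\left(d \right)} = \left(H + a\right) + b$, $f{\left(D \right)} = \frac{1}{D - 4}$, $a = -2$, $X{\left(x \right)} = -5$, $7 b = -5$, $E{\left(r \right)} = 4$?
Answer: $- \frac{663}{7} \approx -94.714$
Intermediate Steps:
$b = - \frac{5}{7}$ ($b = \frac{1}{7} \left(-5\right) = - \frac{5}{7} \approx -0.71429$)
$f{\left(D \right)} = \frac{1}{-4 + D}$
$H = 4$
$m{\left(d \right)} = \frac{9}{7}$ ($m{\left(d \right)} = \left(4 - 2\right) - \frac{5}{7} = 2 - \frac{5}{7} = \frac{9}{7}$)
$m{\left(f{\left(X{\left(2 \right)} \right)} \right)} - J{\left(-12 \right)} = \frac{9}{7} - \left(-8\right) \left(-12\right) = \frac{9}{7} - 96 = - \frac{663}{7}$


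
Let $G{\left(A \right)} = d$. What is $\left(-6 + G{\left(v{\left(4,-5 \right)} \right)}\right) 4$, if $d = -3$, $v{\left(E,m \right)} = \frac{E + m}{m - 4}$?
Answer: $-36$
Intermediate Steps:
$v{\left(E,m \right)} = \frac{E + m}{-4 + m}$
$G{\left(A \right)} = -3$
$\left(-6 + G{\left(v{\left(4,-5 \right)} \right)}\right) 4 = \left(-6 - 3\right) 4 = \left(-9\right) 4 = -36$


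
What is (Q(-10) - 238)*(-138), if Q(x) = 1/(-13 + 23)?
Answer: 164151/5 ≈ 32830.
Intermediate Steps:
Q(x) = 1/10
(Q(-10) - 238)*(-138) = (1/10 - 238)*(-138) = -2379/10*(-138) = 164151/5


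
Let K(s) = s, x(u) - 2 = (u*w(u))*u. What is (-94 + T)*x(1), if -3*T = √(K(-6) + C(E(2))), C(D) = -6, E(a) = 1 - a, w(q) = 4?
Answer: -564 - 4*I*√3 ≈ -564.0 - 6.9282*I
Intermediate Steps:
x(u) = 2 + 4*u² (x(u) = 2 + (u*4)*u = 2 + (4*u)*u = 2 + 4*u²)
T = -2*I*√3/3 (T = -√(-6 - 6)/3 = -2*I*√3/3 ≈ -1.1547*I)
(-94 + T)*x(1) = (-94 - 2*I*√3/3)*(2 + 4*1²) = (-94 - 2*I*√3/3)*(2 + 4*1) = (-94 - 2*I*√3/3)*(2 + 4) = (-94 - 2*I*√3/3)*6 = -564 - 4*I*√3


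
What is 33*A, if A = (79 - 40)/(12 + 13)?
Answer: 1287/25 ≈ 51.480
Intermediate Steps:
A = 39/25 ≈ 1.5600
33*A = 33*(39/25) = 1287/25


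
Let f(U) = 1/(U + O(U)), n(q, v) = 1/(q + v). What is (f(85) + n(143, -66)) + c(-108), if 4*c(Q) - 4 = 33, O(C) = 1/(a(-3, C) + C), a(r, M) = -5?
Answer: 19427893/2094708 ≈ 9.2747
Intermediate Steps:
O(C) = 1/(-5 + C)
c(Q) = 37/4 (c(Q) = 1 + (¼)*33 = 1 + 33/4 = 37/4)
f(U) = 1/(U + 1/(-5 + U))
(f(85) + n(143, -66)) + c(-108) = ((-5 + 85)/(1 + 85*(-5 + 85)) + 1/(143 - 66)) + 37/4 = (80/(1 + 85*80) + 1/77) + 37/4 = (80/(1 + 6800) + 1/77) + 37/4 = (80/6801 + 1/77) + 37/4 = 12961/523677 + 37/4 = 19427893/2094708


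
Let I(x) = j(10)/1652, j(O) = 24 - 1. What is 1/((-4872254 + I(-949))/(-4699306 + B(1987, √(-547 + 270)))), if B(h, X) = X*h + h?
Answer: 7759970988/8048963585 - 3282524*I*√277/8048963585 ≈ 0.9641 - 0.0067875*I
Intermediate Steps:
j(O) = 23
I(x) = 23/1652
B(h, X) = h + X*h
1/((-4872254 + I(-949))/(-4699306 + B(1987, √(-547 + 270)))) = 1/((-4872254 + 23/1652)/(-4699306 + 1987*(1 + √(-547 + 270)))) = 1/(-8048963585/(1652*(-4699306 + 1987*(1 + √(-277))))) = 1/(-8048963585/(1652*(-4699306 + 1987*(1 + I*√277)))) = 1/(-8048963585/(1652*(-4699306 + (1987 + 1987*I*√277)))) = 1/(-8048963585/(1652*(-4697319 + 1987*I*√277))) = 7759970988/8048963585 - 3282524*I*√277/8048963585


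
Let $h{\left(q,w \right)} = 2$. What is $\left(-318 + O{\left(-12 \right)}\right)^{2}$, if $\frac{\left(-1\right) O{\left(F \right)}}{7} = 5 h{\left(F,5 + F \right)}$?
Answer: $150544$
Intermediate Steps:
$O{\left(F \right)} = -70$ ($O{\left(F \right)} = - 7 \cdot 5 \cdot 2 = \left(-7\right) 10 = -70$)
$\left(-318 + O{\left(-12 \right)}\right)^{2} = \left(-318 - 70\right)^{2} = \left(-388\right)^{2} = 150544$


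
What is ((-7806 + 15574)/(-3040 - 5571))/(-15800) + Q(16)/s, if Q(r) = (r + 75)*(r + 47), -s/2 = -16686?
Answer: 10836884293/63060936300 ≈ 0.17185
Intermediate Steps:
s = 33372 (s = -2*(-16686) = 33372)
Q(r) = (47 + r)*(75 + r) (Q(r) = (75 + r)*(47 + r) = (47 + r)*(75 + r))
((-7806 + 15574)/(-3040 - 5571))/(-15800) + Q(16)/s = ((-7806 + 15574)/(-3040 - 5571))/(-15800) + (3525 + 16² + 122*16)/33372 = (7768/(-8611))*(-1/15800) + (3525 + 256 + 1952)*(1/33372) = (7768*(-1/8611))*(-1/15800) + 5733*(1/33372) = -7768/8611*(-1/15800) + 637/3708 = 971/17006725 + 637/3708 = 10836884293/63060936300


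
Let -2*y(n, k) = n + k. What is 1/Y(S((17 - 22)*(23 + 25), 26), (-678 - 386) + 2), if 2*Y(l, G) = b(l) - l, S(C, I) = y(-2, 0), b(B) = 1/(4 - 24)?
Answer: -40/21 ≈ -1.9048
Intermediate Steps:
y(n, k) = -k/2 - n/2 (y(n, k) = -(n + k)/2 = -(k + n)/2 = -k/2 - n/2)
b(B) = -1/20 (b(B) = 1/(-20) = -1/20)
S(C, I) = 1 (S(C, I) = -½*0 - ½*(-2) = 0 + 1 = 1)
Y(l, G) = -1/40 - l/2 (Y(l, G) = (-1/20 - l)/2 = -1/40 - l/2)
1/Y(S((17 - 22)*(23 + 25), 26), (-678 - 386) + 2) = 1/(-1/40 - ½*1) = 1/(-1/40 - ½) = 1/(-21/40) = -40/21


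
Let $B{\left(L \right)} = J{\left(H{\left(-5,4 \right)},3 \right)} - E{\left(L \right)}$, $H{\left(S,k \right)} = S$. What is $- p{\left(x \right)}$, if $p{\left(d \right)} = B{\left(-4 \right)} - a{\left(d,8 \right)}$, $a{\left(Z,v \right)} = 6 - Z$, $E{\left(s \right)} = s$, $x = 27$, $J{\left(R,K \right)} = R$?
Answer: $-20$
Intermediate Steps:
$B{\left(L \right)} = -5 - L$
$p{\left(d \right)} = -7 + d$ ($p{\left(d \right)} = \left(-5 - -4\right) - \left(6 - d\right) = \left(-5 + 4\right) + \left(-6 + d\right) = -1 + \left(-6 + d\right) = -7 + d$)
$- p{\left(x \right)} = - (-7 + 27) = \left(-1\right) 20 = -20$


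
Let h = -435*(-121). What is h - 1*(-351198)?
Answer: 403833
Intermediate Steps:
h = 52635
h - 1*(-351198) = 52635 - 1*(-351198) = 52635 + 351198 = 403833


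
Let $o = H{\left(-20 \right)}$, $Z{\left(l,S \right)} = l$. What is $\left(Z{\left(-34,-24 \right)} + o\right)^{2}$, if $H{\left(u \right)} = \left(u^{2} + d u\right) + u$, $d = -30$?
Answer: $894916$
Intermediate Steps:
$H{\left(u \right)} = u^{2} - 29 u$ ($H{\left(u \right)} = \left(u^{2} - 30 u\right) + u = u^{2} - 29 u$)
$o = 980$ ($o = - 20 \left(-29 - 20\right) = \left(-20\right) \left(-49\right) = 980$)
$\left(Z{\left(-34,-24 \right)} + o\right)^{2} = \left(-34 + 980\right)^{2} = 946^{2} = 894916$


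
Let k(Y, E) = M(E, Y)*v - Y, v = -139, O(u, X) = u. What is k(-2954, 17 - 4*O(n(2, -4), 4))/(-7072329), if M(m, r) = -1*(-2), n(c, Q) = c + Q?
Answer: -892/2357443 ≈ -0.00037838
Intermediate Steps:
n(c, Q) = Q + c
M(m, r) = 2
k(Y, E) = -278 - Y (k(Y, E) = 2*(-139) - Y = -278 - Y)
k(-2954, 17 - 4*O(n(2, -4), 4))/(-7072329) = (-278 - 1*(-2954))/(-7072329) = (-278 + 2954)*(-1/7072329) = 2676*(-1/7072329) = -892/2357443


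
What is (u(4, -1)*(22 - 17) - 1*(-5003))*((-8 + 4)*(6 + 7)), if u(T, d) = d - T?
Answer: -258856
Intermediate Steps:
(u(4, -1)*(22 - 17) - 1*(-5003))*((-8 + 4)*(6 + 7)) = ((-1 - 1*4)*(22 - 17) - 1*(-5003))*((-8 + 4)*(6 + 7)) = ((-1 - 4)*5 + 5003)*(-4*13) = (-5*5 + 5003)*(-52) = (-25 + 5003)*(-52) = 4978*(-52) = -258856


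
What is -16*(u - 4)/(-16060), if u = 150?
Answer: 8/55 ≈ 0.14545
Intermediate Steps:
-16*(u - 4)/(-16060) = -16*(150 - 4)/(-16060) = -16*146*(-1/16060) = -2336*(-1/16060) = 8/55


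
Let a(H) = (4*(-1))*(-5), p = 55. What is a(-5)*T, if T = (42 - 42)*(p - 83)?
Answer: 0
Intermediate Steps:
a(H) = 20 (a(H) = -4*(-5) = 20)
T = 0 (T = (42 - 42)*(55 - 83) = 0*(-28) = 0)
a(-5)*T = 20*0 = 0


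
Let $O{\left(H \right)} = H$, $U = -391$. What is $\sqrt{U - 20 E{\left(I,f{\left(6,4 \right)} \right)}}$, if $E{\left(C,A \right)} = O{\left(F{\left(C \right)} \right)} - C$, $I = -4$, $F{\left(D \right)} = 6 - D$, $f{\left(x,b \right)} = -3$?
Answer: $i \sqrt{671} \approx 25.904 i$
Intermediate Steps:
$E{\left(C,A \right)} = 6 - 2 C$ ($E{\left(C,A \right)} = \left(6 - C\right) - C = 6 - 2 C$)
$\sqrt{U - 20 E{\left(I,f{\left(6,4 \right)} \right)}} = \sqrt{-391 - 20 \left(6 - -8\right)} = \sqrt{-391 - 20 \left(6 + 8\right)} = \sqrt{-391 - 280} = \sqrt{-671} = i \sqrt{671}$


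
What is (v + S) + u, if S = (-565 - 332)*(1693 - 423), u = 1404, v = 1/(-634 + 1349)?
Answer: -813516989/715 ≈ -1.1378e+6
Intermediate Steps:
v = 1/715 ≈ 0.0013986
S = -1139190 (S = -897*1270 = -1139190)
(v + S) + u = (1/715 - 1139190) + 1404 = -814520849/715 + 1404 = -813516989/715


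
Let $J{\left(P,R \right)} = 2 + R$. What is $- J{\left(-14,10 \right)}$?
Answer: $-12$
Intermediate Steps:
$- J{\left(-14,10 \right)} = - (2 + 10) = \left(-1\right) 12 = -12$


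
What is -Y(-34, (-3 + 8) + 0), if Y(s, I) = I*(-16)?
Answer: 80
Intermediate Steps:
Y(s, I) = -16*I
-Y(-34, (-3 + 8) + 0) = -(-16)*((-3 + 8) + 0) = -(-16)*(5 + 0) = -(-16)*5 = -1*(-80) = 80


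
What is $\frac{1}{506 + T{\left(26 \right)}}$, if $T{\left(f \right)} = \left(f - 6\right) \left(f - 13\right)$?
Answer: $\frac{1}{766} \approx 0.0013055$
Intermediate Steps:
$T{\left(f \right)} = \left(-13 + f\right) \left(-6 + f\right)$ ($T{\left(f \right)} = \left(-6 + f\right) \left(-13 + f\right) = \left(-13 + f\right) \left(-6 + f\right)$)
$\frac{1}{506 + T{\left(26 \right)}} = \frac{1}{506 + \left(78 + 26^{2} - 494\right)} = \frac{1}{506 + \left(78 + 676 - 494\right)} = \frac{1}{506 + 260} = \frac{1}{766}$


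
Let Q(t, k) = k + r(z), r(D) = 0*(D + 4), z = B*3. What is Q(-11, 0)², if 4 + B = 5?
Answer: 0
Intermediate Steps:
B = 1 (B = -4 + 5 = 1)
z = 3 (z = 1*3 = 3)
r(D) = 0 (r(D) = 0*(4 + D) = 0)
Q(t, k) = k (Q(t, k) = k + 0 = k)
Q(-11, 0)² = 0² = 0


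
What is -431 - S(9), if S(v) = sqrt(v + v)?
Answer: -431 - 3*sqrt(2) ≈ -435.24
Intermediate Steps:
S(v) = sqrt(2)*sqrt(v) (S(v) = sqrt(2*v) = sqrt(2)*sqrt(v))
-431 - S(9) = -431 - sqrt(2)*sqrt(9) = -431 - sqrt(2)*3 = -431 - 3*sqrt(2)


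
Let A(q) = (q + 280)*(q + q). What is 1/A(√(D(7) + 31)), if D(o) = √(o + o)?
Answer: 1/(2*(31 + √14 + 280*√(31 + √14))) ≈ 0.00029671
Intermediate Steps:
D(o) = √2*√o (D(o) = √(2*o) = √2*√o)
A(q) = 2*q*(280 + q) (A(q) = (280 + q)*(2*q) = 2*q*(280 + q))
1/A(√(D(7) + 31)) = 1/(2*√(√2*√7 + 31)*(280 + √(√2*√7 + 31))) = 1/(2*√(√14 + 31)*(280 + √(√14 + 31))) = 1/(2*√(31 + √14)*(280 + √(31 + √14)))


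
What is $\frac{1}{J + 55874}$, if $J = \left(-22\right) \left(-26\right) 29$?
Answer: $\frac{1}{72462} \approx 1.38 \cdot 10^{-5}$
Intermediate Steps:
$J = 16588$ ($J = 572 \cdot 29 = 16588$)
$\frac{1}{J + 55874} = \frac{1}{16588 + 55874} = \frac{1}{72462}$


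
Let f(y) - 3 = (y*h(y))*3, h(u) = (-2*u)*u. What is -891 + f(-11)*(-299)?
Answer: -2389602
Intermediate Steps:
h(u) = -2*u²
f(y) = 3 - 6*y³ (f(y) = 3 + (y*(-2*y²))*3 = 3 - 2*y³*3 = 3 - 6*y³)
-891 + f(-11)*(-299) = -891 + (3 - 6*(-11)³)*(-299) = -891 + (3 - 6*(-1331))*(-299) = -891 + (3 + 7986)*(-299) = -891 + 7989*(-299) = -891 - 2388711 = -2389602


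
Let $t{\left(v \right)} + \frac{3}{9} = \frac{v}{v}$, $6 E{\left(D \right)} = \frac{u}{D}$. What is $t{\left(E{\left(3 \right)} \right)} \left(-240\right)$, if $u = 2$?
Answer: $-160$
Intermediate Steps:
$E{\left(D \right)} = \frac{1}{3 D}$ ($E{\left(D \right)} = \frac{2 \frac{1}{D}}{6} = \frac{1}{3 D}$)
$t{\left(v \right)} = \frac{2}{3}$ ($t{\left(v \right)} = - \frac{1}{3} + \frac{v}{v} = - \frac{1}{3} + 1 = \frac{2}{3}$)
$t{\left(E{\left(3 \right)} \right)} \left(-240\right) = \frac{2}{3} \left(-240\right) = -160$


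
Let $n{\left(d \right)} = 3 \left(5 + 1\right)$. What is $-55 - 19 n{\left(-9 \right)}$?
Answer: $-397$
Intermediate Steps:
$n{\left(d \right)} = 18$ ($n{\left(d \right)} = 3 \cdot 6 = 18$)
$-55 - 19 n{\left(-9 \right)} = -55 - 342 = -397$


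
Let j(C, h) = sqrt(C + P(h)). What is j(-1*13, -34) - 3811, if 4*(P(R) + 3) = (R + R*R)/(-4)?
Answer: -3811 + I*sqrt(1378)/4 ≈ -3811.0 + 9.2803*I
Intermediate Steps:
P(R) = -3 - R/16 - R**2/16 (P(R) = -3 + ((R + R*R)/(-4))/4 = -3 + ((R + R**2)*(-1/4))/4 = -3 + (-R/4 - R**2/4)/4 = -3 + (-R/16 - R**2/16) = -3 - R/16 - R**2/16)
j(C, h) = sqrt(-3 + C - h/16 - h**2/16) (j(C, h) = sqrt(C + (-3 - h/16 - h**2/16)) = sqrt(-3 + C - h/16 - h**2/16))
j(-1*13, -34) - 3811 = sqrt(-48 - 1*(-34) - 1*(-34)**2 + 16*(-1*13))/4 - 3811 = sqrt(-48 + 34 - 1*1156 + 16*(-13))/4 - 3811 = sqrt(-48 + 34 - 1156 - 208)/4 - 3811 = sqrt(-1378)/4 - 3811 = (I*sqrt(1378))/4 - 3811 = I*sqrt(1378)/4 - 3811 = -3811 + I*sqrt(1378)/4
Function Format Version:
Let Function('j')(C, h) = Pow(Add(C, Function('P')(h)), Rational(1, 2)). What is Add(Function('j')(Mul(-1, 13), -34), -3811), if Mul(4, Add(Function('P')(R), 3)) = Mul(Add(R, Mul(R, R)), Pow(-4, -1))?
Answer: Add(-3811, Mul(Rational(1, 4), I, Pow(1378, Rational(1, 2)))) ≈ Add(-3811.0, Mul(9.2803, I))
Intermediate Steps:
Function('P')(R) = Add(-3, Mul(Rational(-1, 16), R), Mul(Rational(-1, 16), Pow(R, 2))) (Function('P')(R) = Add(-3, Mul(Rational(1, 4), Mul(Add(R, Mul(R, R)), Pow(-4, -1)))) = Add(-3, Mul(Rational(1, 4), Mul(Add(R, Pow(R, 2)), Rational(-1, 4)))) = Add(-3, Mul(Rational(1, 4), Add(Mul(Rational(-1, 4), R), Mul(Rational(-1, 4), Pow(R, 2))))) = Add(-3, Add(Mul(Rational(-1, 16), R), Mul(Rational(-1, 16), Pow(R, 2)))) = Add(-3, Mul(Rational(-1, 16), R), Mul(Rational(-1, 16), Pow(R, 2))))
Function('j')(C, h) = Pow(Add(-3, C, Mul(Rational(-1, 16), h), Mul(Rational(-1, 16), Pow(h, 2))), Rational(1, 2)) (Function('j')(C, h) = Pow(Add(C, Add(-3, Mul(Rational(-1, 16), h), Mul(Rational(-1, 16), Pow(h, 2)))), Rational(1, 2)) = Pow(Add(-3, C, Mul(Rational(-1, 16), h), Mul(Rational(-1, 16), Pow(h, 2))), Rational(1, 2)))
Add(Function('j')(Mul(-1, 13), -34), -3811) = Add(Mul(Rational(1, 4), Pow(Add(-48, Mul(-1, -34), Mul(-1, Pow(-34, 2)), Mul(16, Mul(-1, 13))), Rational(1, 2))), -3811) = Add(Mul(Rational(1, 4), Pow(Add(-48, 34, Mul(-1, 1156), Mul(16, -13)), Rational(1, 2))), -3811) = Add(Mul(Rational(1, 4), Pow(Add(-48, 34, -1156, -208), Rational(1, 2))), -3811) = Add(Mul(Rational(1, 4), Pow(-1378, Rational(1, 2))), -3811) = Add(Mul(Rational(1, 4), Mul(I, Pow(1378, Rational(1, 2)))), -3811) = Add(Mul(Rational(1, 4), I, Pow(1378, Rational(1, 2))), -3811) = Add(-3811, Mul(Rational(1, 4), I, Pow(1378, Rational(1, 2))))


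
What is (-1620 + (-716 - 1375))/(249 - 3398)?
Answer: 3711/3149 ≈ 1.1785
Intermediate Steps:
(-1620 + (-716 - 1375))/(249 - 3398) = (-1620 - 2091)/(-3149) = -3711*(-1/3149) = 3711/3149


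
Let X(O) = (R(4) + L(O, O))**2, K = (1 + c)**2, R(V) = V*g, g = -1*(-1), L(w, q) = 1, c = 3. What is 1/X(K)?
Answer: 1/25 ≈ 0.040000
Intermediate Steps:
g = 1
R(V) = V (R(V) = V*1 = V)
K = 16 (K = (1 + 3)**2 = 4**2 = 16)
X(O) = 25 (X(O) = (4 + 1)**2 = 5**2 = 25)
1/X(K) = 1/25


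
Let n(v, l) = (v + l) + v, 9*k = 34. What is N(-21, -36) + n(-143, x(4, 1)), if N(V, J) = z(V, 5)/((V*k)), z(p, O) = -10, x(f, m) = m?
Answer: -33900/119 ≈ -284.87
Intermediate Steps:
k = 34/9 (k = (⅑)*34 = 34/9 ≈ 3.7778)
n(v, l) = l + 2*v (n(v, l) = (l + v) + v = l + 2*v)
N(V, J) = -45/(17*V) (N(V, J) = -10*9/(34*V) = -45/(17*V))
N(-21, -36) + n(-143, x(4, 1)) = -45/17/(-21) + (1 + 2*(-143)) = -45/17*(-1/21) + (1 - 286) = 15/119 - 285 = -33900/119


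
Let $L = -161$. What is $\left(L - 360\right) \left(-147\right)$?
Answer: $76587$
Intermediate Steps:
$\left(L - 360\right) \left(-147\right) = \left(-161 - 360\right) \left(-147\right) = \left(-521\right) \left(-147\right) = 76587$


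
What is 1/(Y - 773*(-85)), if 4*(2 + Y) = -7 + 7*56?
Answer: 4/263197 ≈ 1.5198e-5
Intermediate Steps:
Y = 377/4 (Y = -2 + (-7 + 7*56)/4 = -2 + (-7 + 392)/4 = -2 + (¼)*385 = -2 + 385/4 = 377/4 ≈ 94.250)
1/(Y - 773*(-85)) = 1/(377/4 - 773*(-85)) = 1/(377/4 + 65705) = 1/(263197/4) = 4/263197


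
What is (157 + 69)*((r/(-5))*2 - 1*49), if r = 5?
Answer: -11526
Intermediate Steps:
(157 + 69)*((r/(-5))*2 - 1*49) = (157 + 69)*((5/(-5))*2 - 1*49) = 226*(-⅕*5*2 - 49) = 226*(-1*2 - 49) = 226*(-2 - 49) = 226*(-51) = -11526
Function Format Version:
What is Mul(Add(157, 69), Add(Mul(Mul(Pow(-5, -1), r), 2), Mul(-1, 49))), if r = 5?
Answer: -11526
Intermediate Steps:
Mul(Add(157, 69), Add(Mul(Mul(Pow(-5, -1), r), 2), Mul(-1, 49))) = Mul(Add(157, 69), Add(Mul(Mul(Pow(-5, -1), 5), 2), Mul(-1, 49))) = Mul(226, Add(Mul(Mul(Rational(-1, 5), 5), 2), -49)) = Mul(226, Add(Mul(-1, 2), -49)) = Mul(226, Add(-2, -49)) = Mul(226, -51) = -11526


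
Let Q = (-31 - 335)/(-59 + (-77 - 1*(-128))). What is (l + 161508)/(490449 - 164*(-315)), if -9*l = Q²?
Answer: 2580407/8673744 ≈ 0.29750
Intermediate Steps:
Q = 183/4 (Q = -366/(-59 + (-77 + 128)) = -366/(-59 + 51) = -366/(-8) = -366*(-⅛) = 183/4 ≈ 45.750)
l = -3721/16 (l = -(183/4)²/9 = -⅑*33489/16 = -3721/16 ≈ -232.56)
(l + 161508)/(490449 - 164*(-315)) = (-3721/16 + 161508)/(490449 - 164*(-315)) = 2580407/(16*(490449 + 51660)) = (2580407/16)/542109 = (2580407/16)*(1/542109) = 2580407/8673744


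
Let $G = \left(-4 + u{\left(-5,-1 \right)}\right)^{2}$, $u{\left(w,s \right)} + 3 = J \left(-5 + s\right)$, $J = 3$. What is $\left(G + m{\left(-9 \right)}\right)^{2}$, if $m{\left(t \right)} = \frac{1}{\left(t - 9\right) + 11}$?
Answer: $\frac{19131876}{49} \approx 3.9045 \cdot 10^{5}$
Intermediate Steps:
$m{\left(t \right)} = \frac{1}{2 + t}$ ($m{\left(t \right)} = \frac{1}{\left(-9 + t\right) + 11} = \frac{1}{2 + t}$)
$u{\left(w,s \right)} = -18 + 3 s$ ($u{\left(w,s \right)} = -3 + 3 \left(-5 + s\right) = -3 + \left(-15 + 3 s\right) = -18 + 3 s$)
$G = 625$ ($G = \left(-4 + \left(-18 + 3 \left(-1\right)\right)\right)^{2} = \left(-4 - 21\right)^{2} = \left(-25\right)^{2} = 625$)
$\left(G + m{\left(-9 \right)}\right)^{2} = \left(625 + \frac{1}{2 - 9}\right)^{2} = \left(625 + \frac{1}{-7}\right)^{2} = \left(625 - \frac{1}{7}\right)^{2} = \left(\frac{4374}{7}\right)^{2} = \frac{19131876}{49}$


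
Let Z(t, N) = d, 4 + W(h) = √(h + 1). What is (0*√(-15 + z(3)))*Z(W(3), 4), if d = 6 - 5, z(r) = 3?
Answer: 0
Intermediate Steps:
W(h) = -4 + √(1 + h) (W(h) = -4 + √(h + 1) = -4 + √(1 + h))
d = 1
Z(t, N) = 1
(0*√(-15 + z(3)))*Z(W(3), 4) = (0*√(-15 + 3))*1 = (0*√(-12))*1 = (0*(2*I*√3))*1 = 0*1 = 0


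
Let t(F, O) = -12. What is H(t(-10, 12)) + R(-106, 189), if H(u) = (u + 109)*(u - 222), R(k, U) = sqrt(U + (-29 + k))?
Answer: -22698 + 3*sqrt(6) ≈ -22691.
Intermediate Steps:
R(k, U) = sqrt(-29 + U + k)
H(u) = (-222 + u)*(109 + u) (H(u) = (109 + u)*(-222 + u) = (-222 + u)*(109 + u))
H(t(-10, 12)) + R(-106, 189) = (-24198 + (-12)**2 - 113*(-12)) + sqrt(-29 + 189 - 106) = (-24198 + 144 + 1356) + sqrt(54) = -22698 + 3*sqrt(6)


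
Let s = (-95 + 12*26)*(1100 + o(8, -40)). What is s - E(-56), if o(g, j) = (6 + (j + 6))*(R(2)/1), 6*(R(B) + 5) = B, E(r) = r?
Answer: 801332/3 ≈ 2.6711e+5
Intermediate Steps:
R(B) = -5 + B/6
o(g, j) = -56 - 14*j/3 (o(g, j) = (6 + (j + 6))*((-5 + (1/6)*2)/1) = (6 + (6 + j))*((-5 + 1/3)*1) = (12 + j)*(-14/3*1) = (12 + j)*(-14/3) = -56 - 14*j/3)
s = 801164/3 (s = (-95 + 12*26)*(1100 + (-56 - 14/3*(-40))) = (-95 + 312)*(1100 + (-56 + 560/3)) = 217*(1100 + 392/3) = 217*(3692/3) = 801164/3 ≈ 2.6705e+5)
s - E(-56) = 801164/3 - 1*(-56) = 801164/3 + 56 = 801332/3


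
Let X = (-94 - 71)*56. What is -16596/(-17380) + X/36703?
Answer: 112132947/159474535 ≈ 0.70314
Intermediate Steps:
X = -9240 (X = -165*56 = -9240)
-16596/(-17380) + X/36703 = -16596/(-17380) - 9240/36703 = -16596*(-1/17380) - 9240*1/36703 = 4149/4345 - 9240/36703 = 112132947/159474535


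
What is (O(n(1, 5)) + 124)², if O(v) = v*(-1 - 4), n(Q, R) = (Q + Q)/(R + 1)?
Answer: 134689/9 ≈ 14965.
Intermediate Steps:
n(Q, R) = 2*Q/(1 + R) (n(Q, R) = (2*Q)/(1 + R) = 2*Q/(1 + R))
O(v) = -5*v (O(v) = v*(-5) = -5*v)
(O(n(1, 5)) + 124)² = (-10/(1 + 5) + 124)² = (-10/6 + 124)² = (-5*⅓ + 124)² = (-5/3 + 124)² = (367/3)² = 134689/9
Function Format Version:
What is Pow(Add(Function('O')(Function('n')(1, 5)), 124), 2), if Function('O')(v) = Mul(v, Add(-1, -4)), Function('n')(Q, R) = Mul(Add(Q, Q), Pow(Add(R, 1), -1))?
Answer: Rational(134689, 9) ≈ 14965.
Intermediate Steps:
Function('n')(Q, R) = Mul(2, Q, Pow(Add(1, R), -1)) (Function('n')(Q, R) = Mul(Mul(2, Q), Pow(Add(1, R), -1)) = Mul(2, Q, Pow(Add(1, R), -1)))
Function('O')(v) = Mul(-5, v) (Function('O')(v) = Mul(v, -5) = Mul(-5, v))
Pow(Add(Function('O')(Function('n')(1, 5)), 124), 2) = Pow(Add(Mul(-5, Mul(2, 1, Pow(Add(1, 5), -1))), 124), 2) = Pow(Add(Mul(-5, Mul(2, 1, Pow(6, -1))), 124), 2) = Pow(Add(Mul(-5, Mul(2, 1, Rational(1, 6))), 124), 2) = Pow(Add(Mul(-5, Rational(1, 3)), 124), 2) = Pow(Add(Rational(-5, 3), 124), 2) = Pow(Rational(367, 3), 2) = Rational(134689, 9)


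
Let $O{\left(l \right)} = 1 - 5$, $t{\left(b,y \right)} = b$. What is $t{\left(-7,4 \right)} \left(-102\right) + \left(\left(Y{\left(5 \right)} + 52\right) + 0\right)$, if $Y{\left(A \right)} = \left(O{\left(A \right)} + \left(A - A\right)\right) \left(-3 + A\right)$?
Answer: $758$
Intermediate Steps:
$O{\left(l \right)} = -4$
$Y{\left(A \right)} = 12 - 4 A$ ($Y{\left(A \right)} = \left(-4 + \left(A - A\right)\right) \left(-3 + A\right) = \left(-4 + 0\right) \left(-3 + A\right) = - 4 \left(-3 + A\right) = 12 - 4 A$)
$t{\left(-7,4 \right)} \left(-102\right) + \left(\left(Y{\left(5 \right)} + 52\right) + 0\right) = \left(-7\right) \left(-102\right) + \left(\left(\left(12 - 20\right) + 52\right) + 0\right) = 714 + \left(\left(\left(12 - 20\right) + 52\right) + 0\right) = 714 + \left(\left(-8 + 52\right) + 0\right) = 714 + \left(44 + 0\right) = 714 + 44 = 758$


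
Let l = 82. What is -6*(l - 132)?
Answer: 300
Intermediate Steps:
-6*(l - 132) = -6*(82 - 132) = -6*(-50) = 300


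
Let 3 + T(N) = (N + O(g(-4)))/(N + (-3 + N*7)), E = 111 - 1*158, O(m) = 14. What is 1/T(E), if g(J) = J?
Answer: -379/1104 ≈ -0.34330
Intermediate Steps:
E = -47 (E = 111 - 158 = -47)
T(N) = -3 + (14 + N)/(-3 + 8*N) (T(N) = -3 + (N + 14)/(N + (-3 + N*7)) = -3 + (14 + N)/(N + (-3 + 7*N)) = -3 + (14 + N)/(-3 + 8*N))
1/T(E) = 1/(23*(1 - 1*(-47))/(-3 + 8*(-47))) = 1/(23*(1 + 47)/(-3 - 376)) = 1/(23*48/(-379)) = 1/(23*(-1/379)*48) = 1/(-1104/379) = -379/1104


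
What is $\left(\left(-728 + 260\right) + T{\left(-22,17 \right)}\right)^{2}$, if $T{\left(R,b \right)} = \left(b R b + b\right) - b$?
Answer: $46594276$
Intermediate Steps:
$T{\left(R,b \right)} = R b^{2}$ ($T{\left(R,b \right)} = \left(R b b + b\right) - b = \left(R b^{2} + b\right) - b = \left(b + R b^{2}\right) - b = R b^{2}$)
$\left(\left(-728 + 260\right) + T{\left(-22,17 \right)}\right)^{2} = \left(\left(-728 + 260\right) - 22 \cdot 17^{2}\right)^{2} = \left(-468 - 6358\right)^{2} = \left(-6826\right)^{2} = 46594276$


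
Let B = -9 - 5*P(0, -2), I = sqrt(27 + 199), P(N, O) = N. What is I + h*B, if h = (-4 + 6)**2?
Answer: -36 + sqrt(226) ≈ -20.967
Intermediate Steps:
I = sqrt(226) ≈ 15.033
h = 4 (h = 2**2 = 4)
B = -9 (B = -9 - 5*0 = -9 + 0 = -9)
I + h*B = sqrt(226) + 4*(-9) = sqrt(226) - 36 = -36 + sqrt(226)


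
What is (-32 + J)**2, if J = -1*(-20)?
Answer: 144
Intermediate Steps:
J = 20
(-32 + J)**2 = (-32 + 20)**2 = (-12)**2 = 144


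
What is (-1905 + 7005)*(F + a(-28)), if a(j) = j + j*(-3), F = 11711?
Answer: 60011700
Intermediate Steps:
a(j) = -2*j (a(j) = j - 3*j = -2*j)
(-1905 + 7005)*(F + a(-28)) = (-1905 + 7005)*(11711 - 2*(-28)) = 5100*(11711 + 56) = 5100*11767 = 60011700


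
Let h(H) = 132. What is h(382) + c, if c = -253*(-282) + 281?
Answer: 71759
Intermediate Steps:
c = 71627 (c = 71346 + 281 = 71627)
h(382) + c = 132 + 71627 = 71759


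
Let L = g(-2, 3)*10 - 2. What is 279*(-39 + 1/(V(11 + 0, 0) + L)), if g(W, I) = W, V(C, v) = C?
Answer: -119970/11 ≈ -10906.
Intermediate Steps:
L = -22 (L = -2*10 - 2 = -20 - 2 = -22)
279*(-39 + 1/(V(11 + 0, 0) + L)) = 279*(-39 + 1/((11 + 0) - 22)) = 279*(-39 + 1/(11 - 22)) = 279*(-39 + 1/(-11)) = 279*(-39 - 1/11) = 279*(-430/11) = -119970/11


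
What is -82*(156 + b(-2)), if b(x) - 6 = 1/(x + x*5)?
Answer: -79663/6 ≈ -13277.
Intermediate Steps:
b(x) = 6 + 1/(6*x) (b(x) = 6 + 1/(x + x*5) = 6 + 1/(x + 5*x) = 6 + 1/(6*x))
-82*(156 + b(-2)) = -82*(156 + (6 + (⅙)/(-2))) = -82*(156 + (6 + (⅙)*(-½))) = -82*(156 + (6 - 1/12)) = -82*(156 + 71/12) = -82*1943/12 = -79663/6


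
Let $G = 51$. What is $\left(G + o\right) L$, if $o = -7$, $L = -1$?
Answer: $-44$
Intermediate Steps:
$\left(G + o\right) L = \left(51 - 7\right) \left(-1\right) = 44 \left(-1\right) = -44$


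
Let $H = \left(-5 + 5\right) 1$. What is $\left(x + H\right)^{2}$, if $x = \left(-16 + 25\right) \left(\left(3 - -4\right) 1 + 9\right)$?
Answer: $20736$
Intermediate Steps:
$x = 144$ ($x = 9 \left(\left(3 + 4\right) 1 + 9\right) = 9 \left(7 \cdot 1 + 9\right) = 9 \left(7 + 9\right) = 9 \cdot 16 = 144$)
$H = 0$ ($H = 0 \cdot 1 = 0$)
$\left(x + H\right)^{2} = \left(144 + 0\right)^{2} = 144^{2} = 20736$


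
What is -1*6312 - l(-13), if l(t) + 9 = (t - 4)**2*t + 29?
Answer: -2575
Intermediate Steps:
l(t) = 20 + t*(-4 + t)**2 (l(t) = -9 + ((t - 4)**2*t + 29) = -9 + ((-4 + t)**2*t + 29) = -9 + (t*(-4 + t)**2 + 29) = -9 + (29 + t*(-4 + t)**2) = 20 + t*(-4 + t)**2)
-1*6312 - l(-13) = -1*6312 - (20 - 13*(-4 - 13)**2) = -6312 - (20 - 13*(-17)**2) = -6312 - (20 - 13*289) = -6312 - (20 - 3757) = -6312 - 1*(-3737) = -6312 + 3737 = -2575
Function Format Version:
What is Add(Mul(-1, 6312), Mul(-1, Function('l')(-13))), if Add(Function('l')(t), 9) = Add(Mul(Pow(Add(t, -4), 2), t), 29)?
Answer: -2575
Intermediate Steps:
Function('l')(t) = Add(20, Mul(t, Pow(Add(-4, t), 2))) (Function('l')(t) = Add(-9, Add(Mul(Pow(Add(t, -4), 2), t), 29)) = Add(-9, Add(Mul(Pow(Add(-4, t), 2), t), 29)) = Add(-9, Add(Mul(t, Pow(Add(-4, t), 2)), 29)) = Add(-9, Add(29, Mul(t, Pow(Add(-4, t), 2)))) = Add(20, Mul(t, Pow(Add(-4, t), 2))))
Add(Mul(-1, 6312), Mul(-1, Function('l')(-13))) = Add(Mul(-1, 6312), Mul(-1, Add(20, Mul(-13, Pow(Add(-4, -13), 2))))) = Add(-6312, Mul(-1, Add(20, Mul(-13, Pow(-17, 2))))) = Add(-6312, Mul(-1, Add(20, Mul(-13, 289)))) = Add(-6312, Mul(-1, Add(20, -3757))) = Add(-6312, Mul(-1, -3737)) = Add(-6312, 3737) = -2575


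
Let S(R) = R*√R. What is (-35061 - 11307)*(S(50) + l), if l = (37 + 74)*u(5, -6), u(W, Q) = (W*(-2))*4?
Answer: 205873920 - 11592000*√2 ≈ 1.8948e+8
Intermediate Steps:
S(R) = R^(3/2)
u(W, Q) = -8*W (u(W, Q) = -2*W*4 = -8*W)
l = -4440 (l = (37 + 74)*(-8*5) = 111*(-40) = -4440)
(-35061 - 11307)*(S(50) + l) = (-35061 - 11307)*(50^(3/2) - 4440) = -46368*(250*√2 - 4440) = -46368*(-4440 + 250*√2) = 205873920 - 11592000*√2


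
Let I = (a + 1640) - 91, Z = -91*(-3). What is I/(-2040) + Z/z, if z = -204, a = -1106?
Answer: -3173/2040 ≈ -1.5554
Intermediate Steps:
Z = 273
I = 443 (I = (-1106 + 1640) - 91 = 534 - 91 = 443)
I/(-2040) + Z/z = 443/(-2040) + 273/(-204) = 443*(-1/2040) + 273*(-1/204) = -443/2040 - 91/68 = -3173/2040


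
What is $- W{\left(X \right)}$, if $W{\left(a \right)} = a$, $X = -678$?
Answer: $678$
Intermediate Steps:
$- W{\left(X \right)} = \left(-1\right) \left(-678\right) = 678$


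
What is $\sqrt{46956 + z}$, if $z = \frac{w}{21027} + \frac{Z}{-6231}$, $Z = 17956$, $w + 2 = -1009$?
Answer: $\frac{\sqrt{19949959232195703}}{651837} \approx 216.69$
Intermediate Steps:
$w = -1011$ ($w = -2 - 1009 = -1011$)
$z = - \frac{1909753}{651837}$ ($z = - \frac{1011}{21027} + \frac{17956}{-6231} = \left(-1011\right) \frac{1}{21027} + 17956 \left(- \frac{1}{6231}\right) = - \frac{337}{7009} - \frac{268}{93} = - \frac{1909753}{651837} \approx -2.9298$)
$\sqrt{46956 + z} = \sqrt{46956 - \frac{1909753}{651837}} = \sqrt{\frac{30605748419}{651837}} = \frac{\sqrt{19949959232195703}}{651837}$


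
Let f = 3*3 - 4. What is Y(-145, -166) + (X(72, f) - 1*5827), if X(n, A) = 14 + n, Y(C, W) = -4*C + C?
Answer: -5306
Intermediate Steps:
Y(C, W) = -3*C
f = 5 (f = 9 - 4 = 5)
Y(-145, -166) + (X(72, f) - 1*5827) = -3*(-145) + ((14 + 72) - 1*5827) = 435 + (86 - 5827) = 435 - 5741 = -5306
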